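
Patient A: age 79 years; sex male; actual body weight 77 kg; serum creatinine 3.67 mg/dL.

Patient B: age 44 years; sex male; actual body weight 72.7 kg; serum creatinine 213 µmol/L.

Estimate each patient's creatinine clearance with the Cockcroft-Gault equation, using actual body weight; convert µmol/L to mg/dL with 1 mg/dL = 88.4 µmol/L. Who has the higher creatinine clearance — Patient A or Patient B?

Patient A: CrCl = (140 − 79) × 77 / (72 × 3.67) = 4697.0 / 264.24 ≈ 17.8 mL/min
Patient B: SCr = 213 / 88.4 = 2.41 mg/dL
Patient B: CrCl = (140 − 44) × 72.7 / (72 × 2.41) = 6979.2 / 173.52 ≈ 40.2 mL/min
17.8 vs 40.2 mL/min → Patient B is higher.

Patient B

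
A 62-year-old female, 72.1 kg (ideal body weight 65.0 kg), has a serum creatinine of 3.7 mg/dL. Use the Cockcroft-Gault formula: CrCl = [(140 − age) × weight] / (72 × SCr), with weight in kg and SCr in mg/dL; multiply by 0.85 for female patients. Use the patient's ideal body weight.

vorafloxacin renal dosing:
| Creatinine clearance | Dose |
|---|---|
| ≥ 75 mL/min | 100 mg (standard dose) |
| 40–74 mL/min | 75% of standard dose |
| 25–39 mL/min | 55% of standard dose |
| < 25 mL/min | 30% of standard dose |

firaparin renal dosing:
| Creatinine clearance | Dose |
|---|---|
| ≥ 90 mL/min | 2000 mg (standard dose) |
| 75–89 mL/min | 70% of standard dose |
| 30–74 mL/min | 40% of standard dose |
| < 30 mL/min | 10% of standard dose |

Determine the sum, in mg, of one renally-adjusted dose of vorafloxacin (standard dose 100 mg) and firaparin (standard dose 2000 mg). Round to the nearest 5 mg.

230 mg

CrCl = (140 − 62) × 65 / (72 × 3.7) × 0.85 = 5070.0 / 266.40 × 0.85 ≈ 16.2 mL/min
CrCl ≈ 16 mL/min.
vorafloxacin: < 25 mL/min → 30% of 100 mg = 30 mg.
firaparin: < 30 mL/min → 10% of 2000 mg = 200 mg.
Total = 30 + 200 = 230 mg.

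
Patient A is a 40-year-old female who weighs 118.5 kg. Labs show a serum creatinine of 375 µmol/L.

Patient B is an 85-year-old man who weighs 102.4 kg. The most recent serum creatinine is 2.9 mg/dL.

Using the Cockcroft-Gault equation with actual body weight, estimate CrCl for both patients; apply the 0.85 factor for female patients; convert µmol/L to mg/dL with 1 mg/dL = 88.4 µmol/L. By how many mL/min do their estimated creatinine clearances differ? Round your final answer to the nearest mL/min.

Patient A: SCr = 375 / 88.4 = 4.242 mg/dL
Patient A: CrCl = (140 − 40) × 118.5 / (72 × 4.242) × 0.85 = 11850.0 / 305.42 × 0.85 ≈ 33.0 mL/min
Patient B: CrCl = (140 − 85) × 102.4 / (72 × 2.9) = 5632.0 / 208.80 ≈ 27.0 mL/min
|33.0 − 27.0| = 6.0 mL/min

6 mL/min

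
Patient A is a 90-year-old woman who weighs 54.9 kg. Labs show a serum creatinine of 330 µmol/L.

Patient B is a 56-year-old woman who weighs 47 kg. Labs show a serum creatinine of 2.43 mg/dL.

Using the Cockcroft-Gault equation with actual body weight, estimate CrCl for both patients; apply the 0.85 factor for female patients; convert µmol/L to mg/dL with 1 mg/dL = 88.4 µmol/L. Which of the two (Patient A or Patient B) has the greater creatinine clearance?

Patient A: SCr = 330 / 88.4 = 3.733 mg/dL
Patient A: CrCl = (140 − 90) × 54.9 / (72 × 3.733) × 0.85 = 2745.0 / 268.78 × 0.85 ≈ 8.7 mL/min
Patient B: CrCl = (140 − 56) × 47 / (72 × 2.43) × 0.85 = 3948.0 / 174.96 × 0.85 ≈ 19.2 mL/min
8.7 vs 19.2 mL/min → Patient B is higher.

Patient B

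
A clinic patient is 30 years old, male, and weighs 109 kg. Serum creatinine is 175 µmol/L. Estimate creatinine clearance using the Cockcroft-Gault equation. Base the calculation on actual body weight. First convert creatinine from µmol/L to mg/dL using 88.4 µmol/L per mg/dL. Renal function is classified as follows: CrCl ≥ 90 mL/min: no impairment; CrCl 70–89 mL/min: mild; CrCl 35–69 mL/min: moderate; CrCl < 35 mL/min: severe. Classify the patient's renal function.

SCr = 175 / 88.4 = 1.98 mg/dL
CrCl = (140 − 30) × 109 / (72 × 1.98) = 11990.0 / 142.56 ≈ 84.1 mL/min
84 mL/min falls in the 'mild' range.

mild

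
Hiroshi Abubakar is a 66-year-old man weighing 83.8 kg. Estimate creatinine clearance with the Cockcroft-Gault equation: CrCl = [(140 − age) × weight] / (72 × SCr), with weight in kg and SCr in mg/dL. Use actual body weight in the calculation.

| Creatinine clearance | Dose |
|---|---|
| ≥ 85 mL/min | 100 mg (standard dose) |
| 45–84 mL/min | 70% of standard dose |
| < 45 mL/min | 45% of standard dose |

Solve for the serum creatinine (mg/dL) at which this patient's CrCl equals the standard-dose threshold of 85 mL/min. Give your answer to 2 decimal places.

Standard dose requires CrCl ≥ 85 mL/min.
Set (140 − 66) × 83.8 / (72 × SCr) = 85
SCr = (140 − 66) × 83.8 / (72 × 85) = 1.013 mg/dL

1.01 mg/dL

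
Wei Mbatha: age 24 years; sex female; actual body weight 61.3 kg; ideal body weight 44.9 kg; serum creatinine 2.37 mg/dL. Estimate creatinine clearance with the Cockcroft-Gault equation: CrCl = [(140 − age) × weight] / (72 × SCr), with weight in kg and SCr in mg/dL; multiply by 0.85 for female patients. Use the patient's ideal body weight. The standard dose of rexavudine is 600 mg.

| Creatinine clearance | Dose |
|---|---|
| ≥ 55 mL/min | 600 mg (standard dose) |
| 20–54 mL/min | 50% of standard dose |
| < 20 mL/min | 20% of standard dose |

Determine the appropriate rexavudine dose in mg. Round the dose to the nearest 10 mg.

CrCl = (140 − 24) × 44.9 / (72 × 2.37) × 0.85 = 5208.4 / 170.64 × 0.85 ≈ 25.9 mL/min
CrCl ≈ 26 mL/min → bracket 20–54 mL/min.
50% of 600 mg = 300 mg

300 mg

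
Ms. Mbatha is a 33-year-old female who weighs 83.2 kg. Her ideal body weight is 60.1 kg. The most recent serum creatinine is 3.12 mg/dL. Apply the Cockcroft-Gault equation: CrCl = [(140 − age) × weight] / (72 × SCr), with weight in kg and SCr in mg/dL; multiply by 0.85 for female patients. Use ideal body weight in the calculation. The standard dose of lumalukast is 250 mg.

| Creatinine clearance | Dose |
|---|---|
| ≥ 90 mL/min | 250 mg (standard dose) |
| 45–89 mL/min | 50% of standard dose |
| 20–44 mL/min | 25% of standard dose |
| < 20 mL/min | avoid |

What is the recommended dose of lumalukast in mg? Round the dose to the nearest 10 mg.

CrCl = (140 − 33) × 60.1 / (72 × 3.12) × 0.85 = 6430.7 / 224.64 × 0.85 ≈ 24.3 mL/min
CrCl ≈ 24 mL/min → bracket 20–44 mL/min.
25% of 250 mg = 62.5 mg → 60 mg

60 mg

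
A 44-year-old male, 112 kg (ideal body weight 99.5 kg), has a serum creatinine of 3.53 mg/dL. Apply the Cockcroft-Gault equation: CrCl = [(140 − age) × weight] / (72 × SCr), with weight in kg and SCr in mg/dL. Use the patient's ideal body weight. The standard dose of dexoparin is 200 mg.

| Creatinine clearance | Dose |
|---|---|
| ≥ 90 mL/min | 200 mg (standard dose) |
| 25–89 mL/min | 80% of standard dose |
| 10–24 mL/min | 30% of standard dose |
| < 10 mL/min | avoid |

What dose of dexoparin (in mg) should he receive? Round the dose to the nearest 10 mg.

160 mg

CrCl = (140 − 44) × 99.5 / (72 × 3.53) = 9552.0 / 254.16 ≈ 37.6 mL/min
CrCl ≈ 38 mL/min → bracket 25–89 mL/min.
80% of 200 mg = 160 mg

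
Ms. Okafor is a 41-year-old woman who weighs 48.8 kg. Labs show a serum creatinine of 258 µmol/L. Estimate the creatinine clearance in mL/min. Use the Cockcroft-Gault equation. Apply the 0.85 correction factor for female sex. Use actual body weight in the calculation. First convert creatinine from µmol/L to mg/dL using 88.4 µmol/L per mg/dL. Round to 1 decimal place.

SCr = 258 / 88.4 = 2.919 mg/dL
CrCl = (140 − 41) × 48.8 / (72 × 2.919) × 0.85 = 4831.2 / 210.17 × 0.85 ≈ 19.5 mL/min

19.5 mL/min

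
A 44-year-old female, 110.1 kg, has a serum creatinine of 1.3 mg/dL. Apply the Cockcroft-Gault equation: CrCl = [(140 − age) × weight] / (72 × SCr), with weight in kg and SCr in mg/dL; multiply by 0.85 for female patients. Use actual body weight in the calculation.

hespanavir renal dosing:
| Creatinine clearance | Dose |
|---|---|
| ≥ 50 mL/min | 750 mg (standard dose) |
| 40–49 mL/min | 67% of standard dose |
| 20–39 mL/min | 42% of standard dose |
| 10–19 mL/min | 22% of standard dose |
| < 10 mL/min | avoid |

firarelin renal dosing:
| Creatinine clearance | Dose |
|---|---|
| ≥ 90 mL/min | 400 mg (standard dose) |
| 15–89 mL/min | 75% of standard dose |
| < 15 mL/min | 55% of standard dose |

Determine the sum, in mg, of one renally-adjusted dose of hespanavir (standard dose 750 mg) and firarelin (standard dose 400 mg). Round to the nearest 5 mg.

1150 mg

CrCl = (140 − 44) × 110.1 / (72 × 1.3) × 0.85 = 10569.6 / 93.60 × 0.85 ≈ 96.0 mL/min
CrCl ≈ 96 mL/min.
hespanavir: ≥ 50 mL/min → 100% of 750 mg = 750 mg.
firarelin: ≥ 90 mL/min → 100% of 400 mg = 400 mg.
Total = 750 + 400 = 1150 mg.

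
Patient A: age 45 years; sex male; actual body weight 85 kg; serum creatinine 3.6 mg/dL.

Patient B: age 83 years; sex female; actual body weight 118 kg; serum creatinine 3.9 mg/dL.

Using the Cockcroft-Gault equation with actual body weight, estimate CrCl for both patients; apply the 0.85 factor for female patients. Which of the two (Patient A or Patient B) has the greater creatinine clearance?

Patient A

Patient A: CrCl = (140 − 45) × 85 / (72 × 3.6) = 8075.0 / 259.20 ≈ 31.2 mL/min
Patient B: CrCl = (140 − 83) × 118 / (72 × 3.9) × 0.85 = 6726.0 / 280.80 × 0.85 ≈ 20.4 mL/min
31.2 vs 20.4 mL/min → Patient A is higher.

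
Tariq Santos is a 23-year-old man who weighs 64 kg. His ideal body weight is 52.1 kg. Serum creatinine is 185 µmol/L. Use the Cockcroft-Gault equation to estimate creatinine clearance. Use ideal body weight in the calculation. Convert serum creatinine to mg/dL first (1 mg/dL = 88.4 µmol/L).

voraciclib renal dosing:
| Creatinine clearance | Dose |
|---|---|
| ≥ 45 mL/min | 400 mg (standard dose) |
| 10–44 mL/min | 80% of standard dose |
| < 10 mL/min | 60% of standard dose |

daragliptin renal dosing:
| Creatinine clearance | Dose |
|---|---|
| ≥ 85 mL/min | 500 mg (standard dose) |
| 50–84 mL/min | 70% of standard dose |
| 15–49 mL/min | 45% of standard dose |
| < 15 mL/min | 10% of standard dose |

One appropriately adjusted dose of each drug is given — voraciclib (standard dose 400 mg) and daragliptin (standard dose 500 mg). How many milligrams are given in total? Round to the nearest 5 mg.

545 mg

SCr = 185 / 88.4 = 2.093 mg/dL
CrCl = (140 − 23) × 52.1 / (72 × 2.093) = 6095.7 / 150.70 ≈ 40.5 mL/min
CrCl ≈ 40 mL/min.
voraciclib: 10–44 mL/min → 80% of 400 mg = 320 mg.
daragliptin: 15–49 mL/min → 45% of 500 mg = 225 mg.
Total = 320 + 225 = 545 mg.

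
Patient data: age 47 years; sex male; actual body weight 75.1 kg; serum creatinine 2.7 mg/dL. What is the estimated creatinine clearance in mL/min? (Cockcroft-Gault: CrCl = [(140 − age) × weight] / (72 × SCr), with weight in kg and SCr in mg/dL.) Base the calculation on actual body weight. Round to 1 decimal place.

CrCl = (140 − 47) × 75.1 / (72 × 2.7) = 6984.3 / 194.40 ≈ 35.9 mL/min

35.9 mL/min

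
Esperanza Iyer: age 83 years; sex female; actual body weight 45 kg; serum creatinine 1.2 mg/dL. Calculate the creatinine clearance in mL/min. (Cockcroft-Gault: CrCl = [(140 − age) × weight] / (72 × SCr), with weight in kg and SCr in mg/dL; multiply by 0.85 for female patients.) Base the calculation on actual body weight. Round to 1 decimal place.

CrCl = (140 − 83) × 45 / (72 × 1.2) × 0.85 = 2565.0 / 86.40 × 0.85 ≈ 25.2 mL/min

25.2 mL/min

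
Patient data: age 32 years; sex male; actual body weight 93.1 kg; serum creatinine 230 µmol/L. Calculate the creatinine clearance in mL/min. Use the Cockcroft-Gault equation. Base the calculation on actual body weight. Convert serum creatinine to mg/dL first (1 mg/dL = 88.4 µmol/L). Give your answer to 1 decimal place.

SCr = 230 / 88.4 = 2.602 mg/dL
CrCl = (140 − 32) × 93.1 / (72 × 2.602) = 10054.8 / 187.34 ≈ 53.7 mL/min

53.7 mL/min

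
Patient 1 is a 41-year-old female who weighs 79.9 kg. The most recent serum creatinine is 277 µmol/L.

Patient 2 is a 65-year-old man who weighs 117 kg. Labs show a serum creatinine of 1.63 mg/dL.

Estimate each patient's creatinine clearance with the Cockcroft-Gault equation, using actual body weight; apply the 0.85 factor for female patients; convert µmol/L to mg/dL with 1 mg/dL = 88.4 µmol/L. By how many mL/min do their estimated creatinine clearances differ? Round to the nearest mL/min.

Patient 1: SCr = 277 / 88.4 = 3.133 mg/dL
Patient 1: CrCl = (140 − 41) × 79.9 / (72 × 3.133) × 0.85 = 7910.1 / 225.58 × 0.85 ≈ 29.8 mL/min
Patient 2: CrCl = (140 − 65) × 117 / (72 × 1.63) = 8775.0 / 117.36 ≈ 74.8 mL/min
|29.8 − 74.8| = 45.0 mL/min

45 mL/min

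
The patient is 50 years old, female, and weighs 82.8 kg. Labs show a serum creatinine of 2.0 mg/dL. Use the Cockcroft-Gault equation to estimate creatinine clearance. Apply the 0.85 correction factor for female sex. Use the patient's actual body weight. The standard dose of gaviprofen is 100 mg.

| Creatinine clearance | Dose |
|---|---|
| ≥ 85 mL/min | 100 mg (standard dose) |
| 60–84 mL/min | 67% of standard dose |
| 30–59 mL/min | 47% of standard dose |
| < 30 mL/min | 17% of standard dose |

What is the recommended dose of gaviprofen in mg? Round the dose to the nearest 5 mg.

45 mg

CrCl = (140 − 50) × 82.8 / (72 × 2) × 0.85 = 7452.0 / 144.00 × 0.85 ≈ 44.0 mL/min
CrCl ≈ 44 mL/min → bracket 30–59 mL/min.
47% of 100 mg = 47 mg → 45 mg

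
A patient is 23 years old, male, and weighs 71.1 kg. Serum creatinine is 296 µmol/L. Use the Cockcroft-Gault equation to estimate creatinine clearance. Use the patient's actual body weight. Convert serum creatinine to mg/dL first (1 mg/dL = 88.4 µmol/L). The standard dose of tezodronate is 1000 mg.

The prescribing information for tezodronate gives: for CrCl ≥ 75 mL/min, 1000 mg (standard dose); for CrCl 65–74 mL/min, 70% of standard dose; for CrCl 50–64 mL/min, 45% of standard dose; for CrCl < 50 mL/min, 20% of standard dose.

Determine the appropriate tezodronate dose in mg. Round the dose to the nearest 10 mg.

200 mg

SCr = 296 / 88.4 = 3.348 mg/dL
CrCl = (140 − 23) × 71.1 / (72 × 3.348) = 8318.7 / 241.06 ≈ 34.5 mL/min
CrCl ≈ 35 mL/min → bracket < 50 mL/min.
20% of 1000 mg = 200 mg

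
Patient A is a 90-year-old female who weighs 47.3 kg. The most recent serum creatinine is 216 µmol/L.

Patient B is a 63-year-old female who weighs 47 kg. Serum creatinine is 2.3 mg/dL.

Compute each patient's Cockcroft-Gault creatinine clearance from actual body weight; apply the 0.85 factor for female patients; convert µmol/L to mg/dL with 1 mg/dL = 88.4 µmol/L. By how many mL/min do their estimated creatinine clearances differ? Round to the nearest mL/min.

Patient A: SCr = 216 / 88.4 = 2.443 mg/dL
Patient A: CrCl = (140 − 90) × 47.3 / (72 × 2.443) × 0.85 = 2365.0 / 175.90 × 0.85 ≈ 11.4 mL/min
Patient B: CrCl = (140 − 63) × 47 / (72 × 2.3) × 0.85 = 3619.0 / 165.60 × 0.85 ≈ 18.6 mL/min
|11.4 − 18.6| = 7.2 mL/min

7 mL/min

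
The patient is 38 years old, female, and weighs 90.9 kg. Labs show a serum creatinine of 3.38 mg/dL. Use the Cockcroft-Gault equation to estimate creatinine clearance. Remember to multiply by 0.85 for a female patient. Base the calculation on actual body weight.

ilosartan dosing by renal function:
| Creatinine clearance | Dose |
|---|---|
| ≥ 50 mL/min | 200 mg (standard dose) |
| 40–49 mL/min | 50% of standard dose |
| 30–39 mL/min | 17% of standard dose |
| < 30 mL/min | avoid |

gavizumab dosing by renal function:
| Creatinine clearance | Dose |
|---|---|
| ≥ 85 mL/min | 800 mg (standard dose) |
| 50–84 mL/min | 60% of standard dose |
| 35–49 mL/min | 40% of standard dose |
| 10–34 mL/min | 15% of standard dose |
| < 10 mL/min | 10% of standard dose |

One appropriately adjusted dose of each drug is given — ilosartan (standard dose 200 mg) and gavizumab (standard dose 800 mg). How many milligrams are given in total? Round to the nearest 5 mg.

CrCl = (140 − 38) × 90.9 / (72 × 3.38) × 0.85 = 9271.8 / 243.36 × 0.85 ≈ 32.4 mL/min
CrCl ≈ 32 mL/min.
ilosartan: 30–39 mL/min → 17% of 200 mg = 34 mg.
gavizumab: 10–34 mL/min → 15% of 800 mg = 120 mg.
Total = 34 + 120 = 154 mg.

155 mg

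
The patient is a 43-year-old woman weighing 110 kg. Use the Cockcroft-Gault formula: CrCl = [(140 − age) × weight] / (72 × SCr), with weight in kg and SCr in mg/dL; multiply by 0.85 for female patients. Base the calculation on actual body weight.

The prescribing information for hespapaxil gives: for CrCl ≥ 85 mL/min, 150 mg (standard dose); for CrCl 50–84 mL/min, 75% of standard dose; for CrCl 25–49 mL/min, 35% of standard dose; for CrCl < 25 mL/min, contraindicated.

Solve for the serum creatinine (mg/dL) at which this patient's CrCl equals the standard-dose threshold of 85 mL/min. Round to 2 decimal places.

1.48 mg/dL

Standard dose requires CrCl ≥ 85 mL/min.
Set (140 − 43) × 110 × 0.85 / (72 × SCr) = 85
SCr = (140 − 43) × 110 × 0.85 / (72 × 85) = 1.482 mg/dL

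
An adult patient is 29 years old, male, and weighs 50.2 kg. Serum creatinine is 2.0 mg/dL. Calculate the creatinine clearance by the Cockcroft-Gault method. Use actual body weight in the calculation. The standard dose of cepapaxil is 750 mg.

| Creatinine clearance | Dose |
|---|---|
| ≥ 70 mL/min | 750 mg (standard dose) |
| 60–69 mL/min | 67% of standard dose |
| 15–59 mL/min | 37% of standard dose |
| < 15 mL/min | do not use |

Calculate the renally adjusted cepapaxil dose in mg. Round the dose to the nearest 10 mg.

CrCl = (140 − 29) × 50.2 / (72 × 2) = 5572.2 / 144.00 ≈ 38.7 mL/min
CrCl ≈ 39 mL/min → bracket 15–59 mL/min.
37% of 750 mg = 277.5 mg → 280 mg

280 mg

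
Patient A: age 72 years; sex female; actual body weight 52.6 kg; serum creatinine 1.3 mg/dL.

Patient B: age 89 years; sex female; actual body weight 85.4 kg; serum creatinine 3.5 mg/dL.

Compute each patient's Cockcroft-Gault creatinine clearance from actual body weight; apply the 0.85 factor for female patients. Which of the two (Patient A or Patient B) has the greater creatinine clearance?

Patient A: CrCl = (140 − 72) × 52.6 / (72 × 1.3) × 0.85 = 3576.8 / 93.60 × 0.85 ≈ 32.5 mL/min
Patient B: CrCl = (140 − 89) × 85.4 / (72 × 3.5) × 0.85 = 4355.4 / 252.00 × 0.85 ≈ 14.7 mL/min
32.5 vs 14.7 mL/min → Patient A is higher.

Patient A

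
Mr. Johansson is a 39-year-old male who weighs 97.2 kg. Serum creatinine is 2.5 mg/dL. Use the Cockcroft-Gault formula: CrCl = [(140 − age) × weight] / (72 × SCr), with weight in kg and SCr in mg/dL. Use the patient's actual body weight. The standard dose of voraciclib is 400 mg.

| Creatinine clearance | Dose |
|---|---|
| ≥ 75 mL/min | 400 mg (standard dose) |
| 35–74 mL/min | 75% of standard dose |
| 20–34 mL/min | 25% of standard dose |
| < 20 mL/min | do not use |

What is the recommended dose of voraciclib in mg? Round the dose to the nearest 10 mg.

CrCl = (140 − 39) × 97.2 / (72 × 2.5) = 9817.2 / 180.00 ≈ 54.5 mL/min
CrCl ≈ 55 mL/min → bracket 35–74 mL/min.
75% of 400 mg = 300 mg

300 mg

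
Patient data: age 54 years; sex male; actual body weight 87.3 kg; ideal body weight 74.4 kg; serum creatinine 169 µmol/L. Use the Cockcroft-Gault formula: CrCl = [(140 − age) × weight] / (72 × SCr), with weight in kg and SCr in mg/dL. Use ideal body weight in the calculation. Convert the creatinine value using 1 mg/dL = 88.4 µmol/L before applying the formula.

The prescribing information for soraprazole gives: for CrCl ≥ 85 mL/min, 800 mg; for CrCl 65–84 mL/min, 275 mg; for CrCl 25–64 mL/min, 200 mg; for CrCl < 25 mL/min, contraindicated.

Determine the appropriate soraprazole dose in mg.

SCr = 169 / 88.4 = 1.912 mg/dL
CrCl = (140 − 54) × 74.4 / (72 × 1.912) = 6398.4 / 137.66 ≈ 46.5 mL/min
CrCl ≈ 46 mL/min → bracket 25–64 mL/min.
Dose for this bracket: 200 mg.

200 mg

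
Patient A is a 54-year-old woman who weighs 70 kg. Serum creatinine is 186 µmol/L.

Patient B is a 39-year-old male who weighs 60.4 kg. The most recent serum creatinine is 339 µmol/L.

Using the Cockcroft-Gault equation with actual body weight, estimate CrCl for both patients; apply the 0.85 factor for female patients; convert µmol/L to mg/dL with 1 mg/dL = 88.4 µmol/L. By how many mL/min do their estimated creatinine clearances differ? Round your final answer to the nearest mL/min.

Patient A: SCr = 186 / 88.4 = 2.104 mg/dL
Patient A: CrCl = (140 − 54) × 70 / (72 × 2.104) × 0.85 = 6020.0 / 151.49 × 0.85 ≈ 33.8 mL/min
Patient B: SCr = 339 / 88.4 = 3.835 mg/dL
Patient B: CrCl = (140 − 39) × 60.4 / (72 × 3.835) = 6100.4 / 276.12 ≈ 22.1 mL/min
|33.8 − 22.1| = 11.7 mL/min

12 mL/min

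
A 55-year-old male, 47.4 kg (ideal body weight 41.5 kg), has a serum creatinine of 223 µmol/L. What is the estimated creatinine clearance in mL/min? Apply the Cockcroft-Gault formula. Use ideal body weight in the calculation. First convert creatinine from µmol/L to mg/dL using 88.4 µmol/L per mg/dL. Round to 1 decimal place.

19.4 mL/min

SCr = 223 / 88.4 = 2.523 mg/dL
CrCl = (140 − 55) × 41.5 / (72 × 2.523) = 3527.5 / 181.66 ≈ 19.4 mL/min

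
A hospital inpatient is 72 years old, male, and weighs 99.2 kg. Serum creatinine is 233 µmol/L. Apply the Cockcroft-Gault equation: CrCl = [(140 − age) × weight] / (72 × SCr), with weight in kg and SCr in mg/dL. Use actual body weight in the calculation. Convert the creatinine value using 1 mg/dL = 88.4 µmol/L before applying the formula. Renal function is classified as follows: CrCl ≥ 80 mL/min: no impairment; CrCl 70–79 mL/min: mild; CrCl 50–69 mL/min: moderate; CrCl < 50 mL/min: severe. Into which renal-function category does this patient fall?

severe

SCr = 233 / 88.4 = 2.636 mg/dL
CrCl = (140 − 72) × 99.2 / (72 × 2.636) = 6745.6 / 189.79 ≈ 35.5 mL/min
36 mL/min falls in the 'severe' range.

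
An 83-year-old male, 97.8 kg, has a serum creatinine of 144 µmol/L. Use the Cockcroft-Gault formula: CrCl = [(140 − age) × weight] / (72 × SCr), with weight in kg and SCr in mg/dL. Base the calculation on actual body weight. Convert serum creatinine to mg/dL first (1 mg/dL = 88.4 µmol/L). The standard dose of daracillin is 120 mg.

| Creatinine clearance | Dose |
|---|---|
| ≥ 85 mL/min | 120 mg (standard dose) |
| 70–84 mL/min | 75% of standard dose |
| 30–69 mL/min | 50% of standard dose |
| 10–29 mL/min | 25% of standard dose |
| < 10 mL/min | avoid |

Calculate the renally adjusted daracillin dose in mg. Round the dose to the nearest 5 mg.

60 mg

SCr = 144 / 88.4 = 1.629 mg/dL
CrCl = (140 − 83) × 97.8 / (72 × 1.629) = 5574.6 / 117.29 ≈ 47.5 mL/min
CrCl ≈ 48 mL/min → bracket 30–69 mL/min.
50% of 120 mg = 60 mg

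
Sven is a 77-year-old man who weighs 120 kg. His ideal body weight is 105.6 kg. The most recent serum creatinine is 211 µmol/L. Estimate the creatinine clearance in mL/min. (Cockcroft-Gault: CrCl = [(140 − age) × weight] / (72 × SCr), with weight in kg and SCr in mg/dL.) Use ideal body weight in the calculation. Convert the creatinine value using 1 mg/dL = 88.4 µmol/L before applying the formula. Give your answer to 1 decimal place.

38.7 mL/min

SCr = 211 / 88.4 = 2.387 mg/dL
CrCl = (140 − 77) × 105.6 / (72 × 2.387) = 6652.8 / 171.86 ≈ 38.7 mL/min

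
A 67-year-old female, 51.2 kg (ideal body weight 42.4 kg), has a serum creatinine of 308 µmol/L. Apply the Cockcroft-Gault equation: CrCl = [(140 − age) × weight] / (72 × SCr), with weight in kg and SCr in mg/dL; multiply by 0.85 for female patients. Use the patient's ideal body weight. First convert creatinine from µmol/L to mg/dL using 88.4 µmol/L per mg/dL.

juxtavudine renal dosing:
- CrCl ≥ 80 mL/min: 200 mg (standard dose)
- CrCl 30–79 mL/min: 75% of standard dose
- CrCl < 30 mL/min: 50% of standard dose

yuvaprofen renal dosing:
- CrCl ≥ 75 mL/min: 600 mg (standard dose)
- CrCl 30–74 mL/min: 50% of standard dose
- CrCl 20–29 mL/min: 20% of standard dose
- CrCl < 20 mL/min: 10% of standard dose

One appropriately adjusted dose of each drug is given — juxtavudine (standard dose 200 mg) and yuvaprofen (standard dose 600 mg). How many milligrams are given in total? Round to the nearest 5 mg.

SCr = 308 / 88.4 = 3.484 mg/dL
CrCl = (140 − 67) × 42.4 / (72 × 3.484) × 0.85 = 3095.2 / 250.85 × 0.85 ≈ 10.5 mL/min
CrCl ≈ 10 mL/min.
juxtavudine: < 30 mL/min → 50% of 200 mg = 100 mg.
yuvaprofen: < 20 mL/min → 10% of 600 mg = 60 mg.
Total = 100 + 60 = 160 mg.

160 mg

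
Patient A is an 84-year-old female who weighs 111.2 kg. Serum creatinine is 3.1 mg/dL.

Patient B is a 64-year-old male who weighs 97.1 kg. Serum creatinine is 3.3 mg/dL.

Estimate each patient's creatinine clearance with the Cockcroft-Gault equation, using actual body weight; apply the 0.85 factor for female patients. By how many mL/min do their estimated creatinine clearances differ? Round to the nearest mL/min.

7 mL/min

Patient A: CrCl = (140 − 84) × 111.2 / (72 × 3.1) × 0.85 = 6227.2 / 223.20 × 0.85 ≈ 23.7 mL/min
Patient B: CrCl = (140 − 64) × 97.1 / (72 × 3.3) = 7379.6 / 237.60 ≈ 31.1 mL/min
|23.7 − 31.1| = 7.4 mL/min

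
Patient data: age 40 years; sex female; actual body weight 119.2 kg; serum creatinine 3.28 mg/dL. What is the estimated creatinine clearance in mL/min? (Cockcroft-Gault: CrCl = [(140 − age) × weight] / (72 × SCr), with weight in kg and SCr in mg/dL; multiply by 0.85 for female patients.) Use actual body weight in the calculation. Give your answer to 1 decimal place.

CrCl = (140 − 40) × 119.2 / (72 × 3.28) × 0.85 = 11920.0 / 236.16 × 0.85 ≈ 42.9 mL/min

42.9 mL/min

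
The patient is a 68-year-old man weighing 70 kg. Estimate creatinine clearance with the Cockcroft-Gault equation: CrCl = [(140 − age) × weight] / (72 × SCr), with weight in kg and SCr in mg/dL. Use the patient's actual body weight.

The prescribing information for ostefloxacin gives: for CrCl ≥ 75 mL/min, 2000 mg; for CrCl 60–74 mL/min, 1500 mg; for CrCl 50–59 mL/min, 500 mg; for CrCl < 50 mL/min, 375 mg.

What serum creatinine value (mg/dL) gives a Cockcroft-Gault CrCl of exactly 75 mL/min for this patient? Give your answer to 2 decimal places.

Standard dose requires CrCl ≥ 75 mL/min.
Set (140 − 68) × 70 / (72 × SCr) = 75
SCr = (140 − 68) × 70 / (72 × 75) = 0.933 mg/dL

0.93 mg/dL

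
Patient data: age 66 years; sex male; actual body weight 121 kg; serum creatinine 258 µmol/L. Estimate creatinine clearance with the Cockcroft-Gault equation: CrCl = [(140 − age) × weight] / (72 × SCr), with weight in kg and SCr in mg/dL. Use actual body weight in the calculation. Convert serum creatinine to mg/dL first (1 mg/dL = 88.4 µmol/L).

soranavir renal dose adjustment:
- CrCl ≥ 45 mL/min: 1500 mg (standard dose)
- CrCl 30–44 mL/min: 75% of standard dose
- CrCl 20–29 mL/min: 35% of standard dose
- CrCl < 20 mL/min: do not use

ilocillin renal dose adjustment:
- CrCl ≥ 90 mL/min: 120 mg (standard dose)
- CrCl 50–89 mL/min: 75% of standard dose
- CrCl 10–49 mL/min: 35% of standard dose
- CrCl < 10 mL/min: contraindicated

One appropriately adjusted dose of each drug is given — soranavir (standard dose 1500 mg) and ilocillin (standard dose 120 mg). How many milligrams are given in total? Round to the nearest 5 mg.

1165 mg

SCr = 258 / 88.4 = 2.919 mg/dL
CrCl = (140 − 66) × 121 / (72 × 2.919) = 8954.0 / 210.17 ≈ 42.6 mL/min
CrCl ≈ 43 mL/min.
soranavir: 30–44 mL/min → 75% of 1500 mg = 1125 mg.
ilocillin: 10–49 mL/min → 35% of 120 mg = 42 mg.
Total = 1125 + 42 = 1167 mg.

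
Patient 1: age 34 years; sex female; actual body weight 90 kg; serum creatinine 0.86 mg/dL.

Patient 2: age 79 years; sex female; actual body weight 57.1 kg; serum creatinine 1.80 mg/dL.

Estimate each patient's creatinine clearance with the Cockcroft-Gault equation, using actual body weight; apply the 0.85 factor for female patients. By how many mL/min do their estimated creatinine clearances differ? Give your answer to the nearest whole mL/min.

Patient 1: CrCl = (140 − 34) × 90 / (72 × 0.86) × 0.85 = 9540.0 / 61.92 × 0.85 ≈ 131.0 mL/min
Patient 2: CrCl = (140 − 79) × 57.1 / (72 × 1.8) × 0.85 = 3483.1 / 129.60 × 0.85 ≈ 22.8 mL/min
|131.0 − 22.8| = 108.2 mL/min

108 mL/min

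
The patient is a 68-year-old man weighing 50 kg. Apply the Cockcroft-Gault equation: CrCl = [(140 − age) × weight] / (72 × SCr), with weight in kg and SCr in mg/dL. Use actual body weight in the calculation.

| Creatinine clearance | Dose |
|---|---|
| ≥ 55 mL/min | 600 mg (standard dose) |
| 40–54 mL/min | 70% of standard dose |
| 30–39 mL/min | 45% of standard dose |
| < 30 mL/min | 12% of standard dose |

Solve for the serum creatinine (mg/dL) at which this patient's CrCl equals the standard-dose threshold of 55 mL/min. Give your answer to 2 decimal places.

Standard dose requires CrCl ≥ 55 mL/min.
Set (140 − 68) × 50 / (72 × SCr) = 55
SCr = (140 − 68) × 50 / (72 × 55) = 0.909 mg/dL

0.91 mg/dL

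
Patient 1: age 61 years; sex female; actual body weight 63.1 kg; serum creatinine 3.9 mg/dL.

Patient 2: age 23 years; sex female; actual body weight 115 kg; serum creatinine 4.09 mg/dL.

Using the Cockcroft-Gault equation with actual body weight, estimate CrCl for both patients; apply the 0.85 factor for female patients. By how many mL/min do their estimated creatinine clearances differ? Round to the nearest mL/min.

Patient 1: CrCl = (140 − 61) × 63.1 / (72 × 3.9) × 0.85 = 4984.9 / 280.80 × 0.85 ≈ 15.1 mL/min
Patient 2: CrCl = (140 − 23) × 115 / (72 × 4.09) × 0.85 = 13455.0 / 294.48 × 0.85 ≈ 38.8 mL/min
|15.1 − 38.8| = 23.7 mL/min

24 mL/min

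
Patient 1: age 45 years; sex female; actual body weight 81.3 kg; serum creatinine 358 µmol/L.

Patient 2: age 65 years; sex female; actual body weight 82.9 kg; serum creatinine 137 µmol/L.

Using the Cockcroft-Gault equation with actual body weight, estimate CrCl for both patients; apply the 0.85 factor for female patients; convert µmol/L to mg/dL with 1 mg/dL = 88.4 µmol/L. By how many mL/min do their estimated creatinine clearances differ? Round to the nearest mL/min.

Patient 1: SCr = 358 / 88.4 = 4.05 mg/dL
Patient 1: CrCl = (140 − 45) × 81.3 / (72 × 4.05) × 0.85 = 7723.5 / 291.60 × 0.85 ≈ 22.5 mL/min
Patient 2: SCr = 137 / 88.4 = 1.55 mg/dL
Patient 2: CrCl = (140 − 65) × 82.9 / (72 × 1.55) × 0.85 = 6217.5 / 111.60 × 0.85 ≈ 47.4 mL/min
|22.5 − 47.4| = 24.9 mL/min

25 mL/min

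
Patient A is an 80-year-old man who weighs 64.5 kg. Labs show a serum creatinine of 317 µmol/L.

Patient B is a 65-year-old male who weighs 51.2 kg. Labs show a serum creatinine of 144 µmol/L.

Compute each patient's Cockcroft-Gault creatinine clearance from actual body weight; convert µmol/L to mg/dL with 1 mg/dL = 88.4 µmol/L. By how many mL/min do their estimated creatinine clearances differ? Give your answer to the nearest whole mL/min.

Patient A: SCr = 317 / 88.4 = 3.586 mg/dL
Patient A: CrCl = (140 − 80) × 64.5 / (72 × 3.586) = 3870.0 / 258.19 ≈ 15.0 mL/min
Patient B: SCr = 144 / 88.4 = 1.629 mg/dL
Patient B: CrCl = (140 − 65) × 51.2 / (72 × 1.629) = 3840.0 / 117.29 ≈ 32.7 mL/min
|15.0 − 32.7| = 17.7 mL/min

18 mL/min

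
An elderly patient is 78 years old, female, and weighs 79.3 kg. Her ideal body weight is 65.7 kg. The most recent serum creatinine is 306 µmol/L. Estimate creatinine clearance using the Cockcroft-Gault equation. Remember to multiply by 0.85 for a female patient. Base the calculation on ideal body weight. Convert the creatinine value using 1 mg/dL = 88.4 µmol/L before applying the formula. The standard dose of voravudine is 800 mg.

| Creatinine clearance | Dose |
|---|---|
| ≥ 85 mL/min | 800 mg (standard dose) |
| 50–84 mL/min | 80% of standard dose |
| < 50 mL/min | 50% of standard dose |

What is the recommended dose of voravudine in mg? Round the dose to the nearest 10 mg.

400 mg

SCr = 306 / 88.4 = 3.462 mg/dL
CrCl = (140 − 78) × 65.7 / (72 × 3.462) × 0.85 = 4073.4 / 249.26 × 0.85 ≈ 13.9 mL/min
CrCl ≈ 14 mL/min → bracket < 50 mL/min.
50% of 800 mg = 400 mg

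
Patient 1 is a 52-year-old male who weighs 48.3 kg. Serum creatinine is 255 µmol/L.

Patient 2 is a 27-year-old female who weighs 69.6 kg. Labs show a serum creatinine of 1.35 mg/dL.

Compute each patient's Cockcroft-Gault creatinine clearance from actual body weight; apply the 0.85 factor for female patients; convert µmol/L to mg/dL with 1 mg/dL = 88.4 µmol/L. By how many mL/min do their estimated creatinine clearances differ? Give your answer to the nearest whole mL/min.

48 mL/min

Patient 1: SCr = 255 / 88.4 = 2.885 mg/dL
Patient 1: CrCl = (140 − 52) × 48.3 / (72 × 2.885) = 4250.4 / 207.72 ≈ 20.5 mL/min
Patient 2: CrCl = (140 − 27) × 69.6 / (72 × 1.35) × 0.85 = 7864.8 / 97.20 × 0.85 ≈ 68.8 mL/min
|20.5 − 68.8| = 48.3 mL/min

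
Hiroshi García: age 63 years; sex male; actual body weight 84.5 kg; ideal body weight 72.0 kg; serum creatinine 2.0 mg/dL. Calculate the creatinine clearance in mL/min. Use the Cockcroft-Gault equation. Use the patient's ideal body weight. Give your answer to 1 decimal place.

38.5 mL/min

CrCl = (140 − 63) × 72 / (72 × 2) = 5544.0 / 144.00 ≈ 38.5 mL/min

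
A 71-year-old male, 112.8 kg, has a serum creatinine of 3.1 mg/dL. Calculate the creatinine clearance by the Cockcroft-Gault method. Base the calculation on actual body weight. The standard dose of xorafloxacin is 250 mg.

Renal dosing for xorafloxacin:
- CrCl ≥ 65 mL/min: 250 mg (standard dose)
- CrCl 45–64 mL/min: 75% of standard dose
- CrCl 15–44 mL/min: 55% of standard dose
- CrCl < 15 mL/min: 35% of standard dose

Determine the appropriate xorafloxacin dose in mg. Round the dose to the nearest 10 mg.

CrCl = (140 − 71) × 112.8 / (72 × 3.1) = 7783.2 / 223.20 ≈ 34.9 mL/min
CrCl ≈ 35 mL/min → bracket 15–44 mL/min.
55% of 250 mg = 137.5 mg → 140 mg

140 mg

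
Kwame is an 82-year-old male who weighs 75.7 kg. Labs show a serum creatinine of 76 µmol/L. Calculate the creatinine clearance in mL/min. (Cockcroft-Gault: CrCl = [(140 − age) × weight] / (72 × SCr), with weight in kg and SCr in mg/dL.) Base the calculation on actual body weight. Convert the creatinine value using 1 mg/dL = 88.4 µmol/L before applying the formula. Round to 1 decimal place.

SCr = 76 / 88.4 = 0.86 mg/dL
CrCl = (140 − 82) × 75.7 / (72 × 0.86) = 4390.6 / 61.92 ≈ 70.9 mL/min

70.9 mL/min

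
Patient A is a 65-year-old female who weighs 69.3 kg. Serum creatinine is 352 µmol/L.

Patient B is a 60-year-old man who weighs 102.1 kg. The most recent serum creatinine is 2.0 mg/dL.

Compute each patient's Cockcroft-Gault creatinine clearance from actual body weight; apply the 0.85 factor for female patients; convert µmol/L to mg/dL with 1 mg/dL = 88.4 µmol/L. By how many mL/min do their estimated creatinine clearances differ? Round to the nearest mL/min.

41 mL/min

Patient A: SCr = 352 / 88.4 = 3.982 mg/dL
Patient A: CrCl = (140 − 65) × 69.3 / (72 × 3.982) × 0.85 = 5197.5 / 286.70 × 0.85 ≈ 15.4 mL/min
Patient B: CrCl = (140 − 60) × 102.1 / (72 × 2) = 8168.0 / 144.00 ≈ 56.7 mL/min
|15.4 − 56.7| = 41.3 mL/min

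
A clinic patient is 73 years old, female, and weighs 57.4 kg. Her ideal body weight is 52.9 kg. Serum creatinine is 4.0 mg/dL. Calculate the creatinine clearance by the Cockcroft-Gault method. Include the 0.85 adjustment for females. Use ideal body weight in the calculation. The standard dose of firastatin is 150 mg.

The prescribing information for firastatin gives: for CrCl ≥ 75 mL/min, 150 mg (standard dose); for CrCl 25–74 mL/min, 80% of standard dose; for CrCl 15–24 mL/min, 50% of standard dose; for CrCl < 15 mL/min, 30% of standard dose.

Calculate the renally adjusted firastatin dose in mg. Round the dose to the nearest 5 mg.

45 mg

CrCl = (140 − 73) × 52.9 / (72 × 4) × 0.85 = 3544.3 / 288.00 × 0.85 ≈ 10.5 mL/min
CrCl ≈ 10 mL/min → bracket < 15 mL/min.
30% of 150 mg = 45 mg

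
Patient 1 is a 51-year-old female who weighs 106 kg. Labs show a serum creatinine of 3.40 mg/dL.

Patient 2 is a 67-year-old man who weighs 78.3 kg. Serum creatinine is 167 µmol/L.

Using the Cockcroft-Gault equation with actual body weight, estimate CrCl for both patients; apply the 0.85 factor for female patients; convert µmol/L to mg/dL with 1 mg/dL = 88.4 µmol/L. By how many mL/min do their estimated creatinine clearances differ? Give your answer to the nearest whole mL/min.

9 mL/min

Patient 1: CrCl = (140 − 51) × 106 / (72 × 3.4) × 0.85 = 9434.0 / 244.80 × 0.85 ≈ 32.8 mL/min
Patient 2: SCr = 167 / 88.4 = 1.889 mg/dL
Patient 2: CrCl = (140 − 67) × 78.3 / (72 × 1.889) = 5715.9 / 136.01 ≈ 42.0 mL/min
|32.8 − 42.0| = 9.2 mL/min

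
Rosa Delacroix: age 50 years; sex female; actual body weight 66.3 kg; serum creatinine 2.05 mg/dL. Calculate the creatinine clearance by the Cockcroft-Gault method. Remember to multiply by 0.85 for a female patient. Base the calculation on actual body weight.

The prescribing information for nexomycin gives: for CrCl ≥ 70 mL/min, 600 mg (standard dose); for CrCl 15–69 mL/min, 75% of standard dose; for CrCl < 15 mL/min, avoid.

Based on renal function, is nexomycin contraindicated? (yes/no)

no

CrCl = (140 − 50) × 66.3 / (72 × 2.05) × 0.85 = 5967.0 / 147.60 × 0.85 ≈ 34.4 mL/min
CrCl ≈ 34 mL/min, which is ≥ 15 mL/min.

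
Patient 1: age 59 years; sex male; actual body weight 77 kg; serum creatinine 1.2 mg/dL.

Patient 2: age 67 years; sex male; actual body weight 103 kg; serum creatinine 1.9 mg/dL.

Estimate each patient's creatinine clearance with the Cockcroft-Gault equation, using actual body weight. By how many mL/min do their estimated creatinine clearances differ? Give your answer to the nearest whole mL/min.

17 mL/min

Patient 1: CrCl = (140 − 59) × 77 / (72 × 1.2) = 6237.0 / 86.40 ≈ 72.2 mL/min
Patient 2: CrCl = (140 − 67) × 103 / (72 × 1.9) = 7519.0 / 136.80 ≈ 55.0 mL/min
|72.2 − 55.0| = 17.2 mL/min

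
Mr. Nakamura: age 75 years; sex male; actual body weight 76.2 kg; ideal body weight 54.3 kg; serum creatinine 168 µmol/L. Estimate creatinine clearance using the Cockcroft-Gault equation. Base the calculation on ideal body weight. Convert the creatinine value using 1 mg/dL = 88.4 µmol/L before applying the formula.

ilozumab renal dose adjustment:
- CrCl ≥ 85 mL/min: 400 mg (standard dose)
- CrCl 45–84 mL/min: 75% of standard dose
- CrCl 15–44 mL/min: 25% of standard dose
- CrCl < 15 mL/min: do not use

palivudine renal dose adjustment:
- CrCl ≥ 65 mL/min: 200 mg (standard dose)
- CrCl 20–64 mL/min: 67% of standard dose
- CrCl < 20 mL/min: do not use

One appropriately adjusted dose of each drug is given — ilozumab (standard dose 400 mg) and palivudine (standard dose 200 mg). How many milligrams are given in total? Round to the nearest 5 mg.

235 mg

SCr = 168 / 88.4 = 1.9 mg/dL
CrCl = (140 − 75) × 54.3 / (72 × 1.9) = 3529.5 / 136.80 ≈ 25.8 mL/min
CrCl ≈ 26 mL/min.
ilozumab: 15–44 mL/min → 25% of 400 mg = 100 mg.
palivudine: 20–64 mL/min → 67% of 200 mg = 134 mg.
Total = 100 + 134 = 234 mg.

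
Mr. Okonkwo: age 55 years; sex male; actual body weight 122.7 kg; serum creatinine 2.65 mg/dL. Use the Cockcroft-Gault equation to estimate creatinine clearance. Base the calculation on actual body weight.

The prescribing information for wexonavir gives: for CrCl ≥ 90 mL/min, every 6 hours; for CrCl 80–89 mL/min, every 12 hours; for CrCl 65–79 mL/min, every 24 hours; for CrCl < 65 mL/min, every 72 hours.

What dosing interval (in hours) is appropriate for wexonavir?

CrCl = (140 − 55) × 122.7 / (72 × 2.65) = 10429.5 / 190.80 ≈ 54.7 mL/min
CrCl ≈ 55 mL/min → bracket < 65 mL/min → every 72 hours.

every 72 hours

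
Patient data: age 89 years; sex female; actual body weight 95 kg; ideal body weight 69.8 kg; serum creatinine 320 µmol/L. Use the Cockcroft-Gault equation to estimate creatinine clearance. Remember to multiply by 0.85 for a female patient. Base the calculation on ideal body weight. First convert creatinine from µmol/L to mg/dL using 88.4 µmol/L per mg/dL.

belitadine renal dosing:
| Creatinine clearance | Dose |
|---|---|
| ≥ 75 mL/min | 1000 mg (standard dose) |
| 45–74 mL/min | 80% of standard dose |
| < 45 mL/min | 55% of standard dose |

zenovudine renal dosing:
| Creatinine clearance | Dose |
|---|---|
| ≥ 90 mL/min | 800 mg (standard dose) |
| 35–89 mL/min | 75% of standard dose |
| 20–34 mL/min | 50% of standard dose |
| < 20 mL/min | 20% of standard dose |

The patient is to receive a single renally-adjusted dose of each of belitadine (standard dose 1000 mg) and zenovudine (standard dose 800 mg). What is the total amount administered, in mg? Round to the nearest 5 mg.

710 mg

SCr = 320 / 88.4 = 3.62 mg/dL
CrCl = (140 − 89) × 69.8 / (72 × 3.62) × 0.85 = 3559.8 / 260.64 × 0.85 ≈ 11.6 mL/min
CrCl ≈ 12 mL/min.
belitadine: < 45 mL/min → 55% of 1000 mg = 550 mg.
zenovudine: < 20 mL/min → 20% of 800 mg = 160 mg.
Total = 550 + 160 = 710 mg.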